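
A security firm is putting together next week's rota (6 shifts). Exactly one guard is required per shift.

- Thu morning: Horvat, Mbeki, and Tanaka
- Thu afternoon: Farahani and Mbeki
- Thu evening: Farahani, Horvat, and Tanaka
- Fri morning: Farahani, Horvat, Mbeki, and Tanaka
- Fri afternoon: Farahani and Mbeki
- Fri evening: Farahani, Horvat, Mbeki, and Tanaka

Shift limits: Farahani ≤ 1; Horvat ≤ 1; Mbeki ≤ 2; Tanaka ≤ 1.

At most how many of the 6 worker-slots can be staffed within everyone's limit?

5

Total capacity across all guards is 1+1+2+1 = 5, and 6 slots are needed, so at most 5 can be filled.
An assignment achieving 5: Thu morning→Horvat, Thu afternoon→Farahani, Thu evening→Tanaka, Fri morning→Mbeki, Fri afternoon→Mbeki.
Loads: Farahani 1/1, Horvat 1/1, Mbeki 2/2, Tanaka 1/1.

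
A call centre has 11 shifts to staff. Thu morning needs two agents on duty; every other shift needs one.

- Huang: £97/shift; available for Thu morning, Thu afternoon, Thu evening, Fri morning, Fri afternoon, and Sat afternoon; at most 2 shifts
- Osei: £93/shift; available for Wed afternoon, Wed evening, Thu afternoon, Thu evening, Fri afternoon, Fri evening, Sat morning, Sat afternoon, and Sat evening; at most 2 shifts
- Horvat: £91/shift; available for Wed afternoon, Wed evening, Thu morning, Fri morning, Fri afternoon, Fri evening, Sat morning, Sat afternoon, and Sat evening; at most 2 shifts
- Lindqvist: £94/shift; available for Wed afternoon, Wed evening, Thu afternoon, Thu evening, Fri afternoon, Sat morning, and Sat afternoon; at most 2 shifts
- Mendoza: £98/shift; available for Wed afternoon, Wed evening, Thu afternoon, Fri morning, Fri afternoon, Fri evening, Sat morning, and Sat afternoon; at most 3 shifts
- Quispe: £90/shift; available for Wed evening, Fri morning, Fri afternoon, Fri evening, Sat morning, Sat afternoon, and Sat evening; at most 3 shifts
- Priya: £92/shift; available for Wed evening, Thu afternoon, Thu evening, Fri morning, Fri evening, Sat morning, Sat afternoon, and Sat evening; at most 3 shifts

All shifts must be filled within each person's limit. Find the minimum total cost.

£1105

Thu morning can only be covered by Huang and Horvat, so that assignment is forced.
Picking the cheapest available agent for each shift independently would cost £1093, but that ignores the shift limits.
An optimal schedule: Wed afternoon→Horvat, Wed evening→Priya, Thu morning→Horvat+Huang, Thu afternoon→Priya, Thu evening→Priya, Fri morning→Quispe, Fri afternoon→Osei, Fri evening→Quispe, Sat morning→Osei, Sat afternoon→Lindqvist, Sat evening→Quispe.
Total: 91 + 92 + 91 + 97 + 92 + 92 + 90 + 93 + 90 + 93 + 94 + 90 = £1105.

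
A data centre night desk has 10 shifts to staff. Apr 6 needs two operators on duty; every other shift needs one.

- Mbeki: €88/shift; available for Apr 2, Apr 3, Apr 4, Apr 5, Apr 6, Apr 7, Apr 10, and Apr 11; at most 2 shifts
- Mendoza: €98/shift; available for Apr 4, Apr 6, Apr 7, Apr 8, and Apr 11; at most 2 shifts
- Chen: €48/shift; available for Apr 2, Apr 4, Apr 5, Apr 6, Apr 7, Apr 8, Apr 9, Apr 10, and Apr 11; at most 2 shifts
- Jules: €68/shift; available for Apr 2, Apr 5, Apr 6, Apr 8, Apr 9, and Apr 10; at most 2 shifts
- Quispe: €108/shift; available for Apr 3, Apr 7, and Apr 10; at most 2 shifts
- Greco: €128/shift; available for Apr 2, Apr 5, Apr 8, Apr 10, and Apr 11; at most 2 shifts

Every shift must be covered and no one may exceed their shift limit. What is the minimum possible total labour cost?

€948

Picking the cheapest available operator for each shift independently would cost €588, but that ignores the shift limits.
An optimal schedule: Apr 2→Jules, Apr 3→Mbeki, Apr 4→Chen, Apr 5→Jules, Apr 6→Mbeki+Mendoza, Apr 7→Quispe, Apr 8→Mendoza, Apr 9→Chen, Apr 10→Quispe, Apr 11→Greco.
Total: 68 + 88 + 48 + 68 + 88 + 98 + 108 + 98 + 48 + 108 + 128 = €948.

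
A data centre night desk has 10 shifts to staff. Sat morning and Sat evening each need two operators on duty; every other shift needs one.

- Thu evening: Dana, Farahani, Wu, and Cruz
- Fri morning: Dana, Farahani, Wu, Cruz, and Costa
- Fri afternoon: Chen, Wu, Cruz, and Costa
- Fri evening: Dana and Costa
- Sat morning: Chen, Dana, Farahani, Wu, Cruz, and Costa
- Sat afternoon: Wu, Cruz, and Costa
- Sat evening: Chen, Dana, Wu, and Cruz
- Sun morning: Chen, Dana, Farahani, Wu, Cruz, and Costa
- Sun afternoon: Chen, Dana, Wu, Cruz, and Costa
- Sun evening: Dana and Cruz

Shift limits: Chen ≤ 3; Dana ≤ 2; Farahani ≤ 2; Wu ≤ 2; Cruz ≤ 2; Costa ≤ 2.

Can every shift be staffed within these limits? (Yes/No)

Yes

One valid schedule: Thu evening→Farahani, Fri morning→Farahani, Fri afternoon→Chen, Fri evening→Dana, Sat morning→Cruz+Costa, Sat afternoon→Wu, Sat evening→Chen+Wu, Sun morning→Cruz, Sun afternoon→Chen, Sun evening→Dana.
Loads: Chen 3/3, Dana 2/2, Farahani 2/2, Wu 2/2, Cruz 2/2, Costa 1/2 — all within limits.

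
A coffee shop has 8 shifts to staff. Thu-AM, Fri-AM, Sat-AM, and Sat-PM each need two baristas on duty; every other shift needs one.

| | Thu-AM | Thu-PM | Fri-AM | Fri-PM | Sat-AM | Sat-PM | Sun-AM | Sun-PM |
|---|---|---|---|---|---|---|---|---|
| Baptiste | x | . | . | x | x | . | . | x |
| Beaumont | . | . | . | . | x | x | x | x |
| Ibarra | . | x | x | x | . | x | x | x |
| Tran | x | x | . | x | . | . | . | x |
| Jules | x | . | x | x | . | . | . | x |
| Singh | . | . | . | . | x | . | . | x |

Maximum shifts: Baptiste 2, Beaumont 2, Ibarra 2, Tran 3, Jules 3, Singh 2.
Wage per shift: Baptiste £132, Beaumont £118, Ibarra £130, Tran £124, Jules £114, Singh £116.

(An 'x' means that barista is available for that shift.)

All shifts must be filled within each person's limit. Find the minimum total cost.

£1450

Fri-AM can only be covered by Ibarra and Jules, so that assignment is forced.
Sat-PM can only be covered by Beaumont and Ibarra, so that assignment is forced.
Picking the cheapest available barista for each shift independently would cost £1434, but that ignores the shift limits.
An optimal schedule: Thu-AM→Jules+Tran, Thu-PM→Tran, Fri-AM→Jules+Ibarra, Fri-PM→Jules, Sat-AM→Singh+Baptiste, Sat-PM→Beaumont+Ibarra, Sun-AM→Beaumont, Sun-PM→Singh.
Total: 114 + 124 + 124 + 114 + 130 + 114 + 116 + 132 + 118 + 130 + 118 + 116 = £1450.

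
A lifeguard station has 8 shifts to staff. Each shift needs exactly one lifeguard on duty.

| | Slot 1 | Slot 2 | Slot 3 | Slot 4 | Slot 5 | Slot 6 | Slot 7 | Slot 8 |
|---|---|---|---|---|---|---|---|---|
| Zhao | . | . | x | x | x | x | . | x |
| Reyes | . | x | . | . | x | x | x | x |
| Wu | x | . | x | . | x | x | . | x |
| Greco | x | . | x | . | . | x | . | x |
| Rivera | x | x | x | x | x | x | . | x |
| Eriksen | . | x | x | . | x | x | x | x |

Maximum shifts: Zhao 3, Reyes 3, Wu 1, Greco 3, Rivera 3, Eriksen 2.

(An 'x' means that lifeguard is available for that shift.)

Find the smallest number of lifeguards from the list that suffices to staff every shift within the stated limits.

8 slots to fill and no one can take more than 3, so at least ⌈8/3⌉ = 3 lifeguards are needed.
Zhao, Reyes, and Greco alone can cover everything: Slot 1→Greco, Slot 2→Reyes, Slot 3→Zhao, Slot 4→Zhao, Slot 5→Zhao, Slot 6→Reyes, Slot 7→Reyes, Slot 8→Greco.

3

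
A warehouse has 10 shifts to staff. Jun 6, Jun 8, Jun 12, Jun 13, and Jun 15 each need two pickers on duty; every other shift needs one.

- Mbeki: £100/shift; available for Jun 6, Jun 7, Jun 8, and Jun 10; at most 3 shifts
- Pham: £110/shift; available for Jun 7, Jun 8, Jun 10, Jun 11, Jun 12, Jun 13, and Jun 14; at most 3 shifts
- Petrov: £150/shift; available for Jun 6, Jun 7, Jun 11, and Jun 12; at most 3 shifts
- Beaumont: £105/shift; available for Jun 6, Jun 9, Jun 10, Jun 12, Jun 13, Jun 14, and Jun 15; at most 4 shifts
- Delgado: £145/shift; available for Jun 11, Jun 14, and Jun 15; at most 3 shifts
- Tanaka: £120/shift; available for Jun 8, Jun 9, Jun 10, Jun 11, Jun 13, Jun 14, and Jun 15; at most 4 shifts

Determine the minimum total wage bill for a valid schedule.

£1675

Picking the cheapest available picker for each shift independently would cost £1590, but that ignores the shift limits.
An optimal schedule: Jun 6→Mbeki+Beaumont, Jun 7→Mbeki, Jun 8→Mbeki+Pham, Jun 9→Beaumont, Jun 10→Tanaka, Jun 11→Tanaka, Jun 12→Beaumont+Pham, Jun 13→Beaumont+Pham, Jun 14→Tanaka, Jun 15→Tanaka+Delgado.
Total: 100 + 105 + 100 + 100 + 110 + 105 + 120 + 120 + 105 + 110 + 105 + 110 + 120 + 120 + 145 = £1675.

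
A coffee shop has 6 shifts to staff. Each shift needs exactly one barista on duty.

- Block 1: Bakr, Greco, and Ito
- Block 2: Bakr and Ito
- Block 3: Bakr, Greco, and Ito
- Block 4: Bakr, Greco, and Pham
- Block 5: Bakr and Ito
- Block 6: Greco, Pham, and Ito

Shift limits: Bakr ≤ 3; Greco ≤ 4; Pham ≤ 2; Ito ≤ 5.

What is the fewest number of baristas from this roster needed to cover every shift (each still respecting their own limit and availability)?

6 slots to fill and no one can take more than 5, so at least ⌈6/5⌉ = 2 baristas are needed.
Bakr and Greco alone can cover everything: Block 1→Bakr, Block 2→Bakr, Block 3→Greco, Block 4→Greco, Block 5→Bakr, Block 6→Greco.

2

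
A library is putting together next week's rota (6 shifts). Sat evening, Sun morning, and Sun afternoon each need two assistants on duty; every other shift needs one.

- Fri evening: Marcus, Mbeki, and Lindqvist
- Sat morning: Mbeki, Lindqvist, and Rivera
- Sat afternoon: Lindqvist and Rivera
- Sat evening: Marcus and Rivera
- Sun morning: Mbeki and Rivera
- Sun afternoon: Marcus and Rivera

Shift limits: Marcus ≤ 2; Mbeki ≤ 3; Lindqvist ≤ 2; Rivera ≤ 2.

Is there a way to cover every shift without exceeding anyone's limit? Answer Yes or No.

Total capacity is 9 and 9 slots are needed, so capacity alone doesn't rule it out.
Shifts {Sat evening, Sun morning, Sun afternoon} need 6 worker-slots in total, but the assistants available for any of those shifts (Marcus, Mbeki, and Rivera) can supply at most 5 among them. So no valid schedule exists.

No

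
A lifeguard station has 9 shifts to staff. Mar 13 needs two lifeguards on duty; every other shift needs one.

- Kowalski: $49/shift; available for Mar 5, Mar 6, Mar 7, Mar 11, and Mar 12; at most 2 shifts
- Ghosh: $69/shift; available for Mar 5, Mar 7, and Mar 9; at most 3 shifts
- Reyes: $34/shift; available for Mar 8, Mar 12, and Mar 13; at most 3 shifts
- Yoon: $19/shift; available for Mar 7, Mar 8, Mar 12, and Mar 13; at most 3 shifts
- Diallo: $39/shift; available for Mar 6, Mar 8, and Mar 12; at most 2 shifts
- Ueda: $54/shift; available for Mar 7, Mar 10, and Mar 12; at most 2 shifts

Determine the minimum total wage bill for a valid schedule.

Mar 9 can only be covered by Ghosh, so that assignment is forced.
Mar 10 can only be covered by Ueda, so that assignment is forced.
Mar 11 can only be covered by Kowalski, so that assignment is forced.
Picking the cheapest available lifeguard for each shift independently would cost $370, but that ignores the shift limits.
An optimal schedule: Mar 5→Kowalski, Mar 6→Diallo, Mar 7→Yoon, Mar 8→Yoon, Mar 9→Ghosh, Mar 10→Ueda, Mar 11→Kowalski, Mar 12→Reyes, Mar 13→Yoon+Reyes.
Total: 49 + 39 + 19 + 19 + 69 + 54 + 49 + 34 + 19 + 34 = $385.

$385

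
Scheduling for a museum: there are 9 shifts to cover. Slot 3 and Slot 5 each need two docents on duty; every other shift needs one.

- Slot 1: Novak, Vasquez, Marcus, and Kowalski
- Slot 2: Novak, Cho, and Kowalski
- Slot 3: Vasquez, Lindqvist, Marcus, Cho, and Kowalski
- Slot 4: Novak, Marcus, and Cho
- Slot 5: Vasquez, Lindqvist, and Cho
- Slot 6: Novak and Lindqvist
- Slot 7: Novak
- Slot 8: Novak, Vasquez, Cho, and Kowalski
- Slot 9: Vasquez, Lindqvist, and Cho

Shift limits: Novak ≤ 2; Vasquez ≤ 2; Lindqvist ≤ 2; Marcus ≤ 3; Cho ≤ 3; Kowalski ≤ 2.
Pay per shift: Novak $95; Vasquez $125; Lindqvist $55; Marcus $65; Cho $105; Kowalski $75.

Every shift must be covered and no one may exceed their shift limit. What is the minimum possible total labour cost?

$855

Slot 7 can only be covered by Novak, so that assignment is forced.
Picking the cheapest available docent for each shift independently would cost $765, but that ignores the shift limits.
An optimal schedule: Slot 1→Marcus, Slot 2→Kowalski, Slot 3→Marcus+Kowalski, Slot 4→Marcus, Slot 5→Lindqvist+Cho, Slot 6→Lindqvist, Slot 7→Novak, Slot 8→Novak, Slot 9→Cho.
Total: 65 + 75 + 65 + 75 + 65 + 55 + 105 + 55 + 95 + 95 + 105 = $855.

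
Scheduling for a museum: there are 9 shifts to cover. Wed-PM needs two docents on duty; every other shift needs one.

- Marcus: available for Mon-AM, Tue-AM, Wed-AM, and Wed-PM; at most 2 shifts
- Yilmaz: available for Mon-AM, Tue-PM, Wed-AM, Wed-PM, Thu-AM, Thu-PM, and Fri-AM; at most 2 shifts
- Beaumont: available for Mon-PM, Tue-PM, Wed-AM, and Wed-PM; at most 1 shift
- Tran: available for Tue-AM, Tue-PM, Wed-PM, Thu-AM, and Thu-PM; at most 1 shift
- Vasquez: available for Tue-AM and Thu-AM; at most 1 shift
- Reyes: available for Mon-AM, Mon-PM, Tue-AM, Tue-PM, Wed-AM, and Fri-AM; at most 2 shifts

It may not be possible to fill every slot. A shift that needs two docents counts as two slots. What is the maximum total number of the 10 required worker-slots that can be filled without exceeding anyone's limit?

Total capacity across all docents is 2+2+1+1+1+2 = 9, and 10 slots are needed, so at most 9 can be filled.
An assignment achieving 9: Mon-AM→Marcus, Mon-PM→Beaumont, Tue-AM→Vasquez, Tue-PM→Reyes, Wed-AM→Reyes, Wed-PM→Marcus, Thu-AM→Tran, Thu-PM→Yilmaz, Fri-AM→Yilmaz.
Loads: Marcus 2/2, Yilmaz 2/2, Beaumont 1/1, Tran 1/1, Vasquez 1/1, Reyes 2/2.

9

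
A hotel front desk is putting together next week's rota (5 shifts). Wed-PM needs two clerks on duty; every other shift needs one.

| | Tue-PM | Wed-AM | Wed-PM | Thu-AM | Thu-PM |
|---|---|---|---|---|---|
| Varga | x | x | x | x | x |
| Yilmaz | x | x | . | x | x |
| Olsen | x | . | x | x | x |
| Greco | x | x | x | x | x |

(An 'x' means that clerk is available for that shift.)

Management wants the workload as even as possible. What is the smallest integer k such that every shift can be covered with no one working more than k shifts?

2

With 4 clerks and 6 worker-slots to fill, someone must work at least ⌈6/4⌉ = 2 shifts, so k ≥ 2.
k = 2 works: Tue-PM→Yilmaz, Wed-AM→Varga, Wed-PM→Varga+Olsen, Thu-AM→Yilmaz, Thu-PM→Olsen.
Loads: Varga 2, Yilmaz 2, Olsen 2, Greco 0 — all ≤ 2.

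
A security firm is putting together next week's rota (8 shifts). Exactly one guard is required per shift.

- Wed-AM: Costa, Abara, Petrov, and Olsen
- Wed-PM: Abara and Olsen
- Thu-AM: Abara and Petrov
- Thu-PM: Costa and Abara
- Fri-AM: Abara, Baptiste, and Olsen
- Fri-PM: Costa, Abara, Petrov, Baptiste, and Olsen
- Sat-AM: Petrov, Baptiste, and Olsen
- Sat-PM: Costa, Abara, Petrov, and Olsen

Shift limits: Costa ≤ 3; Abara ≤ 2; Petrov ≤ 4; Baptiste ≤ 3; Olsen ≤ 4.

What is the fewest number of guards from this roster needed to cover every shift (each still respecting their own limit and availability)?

3

8 slots to fill and no one can take more than 4, so at least ⌈8/4⌉ = 2 guards are needed.
No set of 2 guards can cover every shift (each such set leaves at least one shift with no one available or exceeds a cap).
Costa, Abara, and Petrov alone can cover everything: Wed-AM→Costa, Wed-PM→Abara, Thu-AM→Petrov, Thu-PM→Costa, Fri-AM→Abara, Fri-PM→Costa, Sat-AM→Petrov, Sat-PM→Petrov.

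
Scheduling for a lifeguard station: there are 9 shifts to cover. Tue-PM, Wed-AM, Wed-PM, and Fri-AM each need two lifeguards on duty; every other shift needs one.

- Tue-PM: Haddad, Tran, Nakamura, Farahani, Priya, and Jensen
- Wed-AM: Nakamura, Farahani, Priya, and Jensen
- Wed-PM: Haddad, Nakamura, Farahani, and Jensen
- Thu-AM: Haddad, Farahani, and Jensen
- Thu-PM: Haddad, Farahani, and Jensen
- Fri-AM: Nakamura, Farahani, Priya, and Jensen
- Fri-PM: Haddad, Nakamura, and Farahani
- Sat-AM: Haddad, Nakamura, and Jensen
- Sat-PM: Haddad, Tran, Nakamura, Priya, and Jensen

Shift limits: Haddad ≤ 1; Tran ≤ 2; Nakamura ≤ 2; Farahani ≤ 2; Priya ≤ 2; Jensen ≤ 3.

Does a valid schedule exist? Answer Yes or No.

Total capacity is 1+2+2+2+2+3 = 12 but 13 worker-slots are needed — infeasible.

No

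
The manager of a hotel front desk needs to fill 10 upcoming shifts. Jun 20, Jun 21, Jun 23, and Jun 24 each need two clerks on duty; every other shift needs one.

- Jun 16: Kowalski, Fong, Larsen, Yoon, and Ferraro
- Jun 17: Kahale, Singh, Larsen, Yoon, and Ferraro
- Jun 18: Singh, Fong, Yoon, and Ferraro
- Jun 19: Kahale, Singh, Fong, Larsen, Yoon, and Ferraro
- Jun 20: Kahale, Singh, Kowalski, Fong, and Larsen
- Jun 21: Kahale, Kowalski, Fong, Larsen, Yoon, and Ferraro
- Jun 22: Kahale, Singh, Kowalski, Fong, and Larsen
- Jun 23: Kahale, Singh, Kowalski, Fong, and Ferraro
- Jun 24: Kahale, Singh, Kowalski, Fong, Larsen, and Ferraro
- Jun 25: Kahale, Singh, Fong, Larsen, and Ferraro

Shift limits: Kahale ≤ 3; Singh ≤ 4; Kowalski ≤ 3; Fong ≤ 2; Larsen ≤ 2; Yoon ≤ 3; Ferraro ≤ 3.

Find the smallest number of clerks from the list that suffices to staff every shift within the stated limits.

14 slots to fill and no one can take more than 4, so at least ⌈14/4⌉ = 4 clerks are needed.
Any 4 clerks together have capacity at most 4+3+3+3 = 13 < 14 slots, so 4 can never suffice.
Kahale, Singh, Kowalski, Fong, and Larsen alone can cover everything: Jun 16→Kowalski, Jun 17→Kahale, Jun 18→Singh, Jun 19→Kahale, Jun 20→Singh+Larsen, Jun 21→Kowalski+Fong, Jun 22→Singh, Jun 23→Singh+Kowalski, Jun 24→Fong+Larsen, Jun 25→Kahale.

5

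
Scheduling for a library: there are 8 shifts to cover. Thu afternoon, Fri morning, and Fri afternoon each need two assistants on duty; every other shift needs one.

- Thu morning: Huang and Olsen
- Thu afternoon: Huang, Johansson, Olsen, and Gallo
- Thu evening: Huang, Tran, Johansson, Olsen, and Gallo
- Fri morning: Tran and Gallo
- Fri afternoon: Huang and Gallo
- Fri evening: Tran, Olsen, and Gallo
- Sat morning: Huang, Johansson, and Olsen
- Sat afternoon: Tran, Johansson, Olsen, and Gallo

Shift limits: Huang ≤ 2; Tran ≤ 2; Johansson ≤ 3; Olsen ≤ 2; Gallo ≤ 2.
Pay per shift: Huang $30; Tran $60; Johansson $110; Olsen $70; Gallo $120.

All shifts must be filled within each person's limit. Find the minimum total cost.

$890

Fri morning can only be covered by Tran and Gallo, so that assignment is forced.
Fri afternoon can only be covered by Huang and Gallo, so that assignment is forced.
Picking the cheapest available assistant for each shift independently would cost $640, but that ignores the shift limits.
An optimal schedule: Thu morning→Huang, Thu afternoon→Johansson+Olsen, Thu evening→Olsen, Fri morning→Tran+Gallo, Fri afternoon→Huang+Gallo, Fri evening→Tran, Sat morning→Johansson, Sat afternoon→Johansson.
Total: 30 + 110 + 70 + 70 + 60 + 120 + 30 + 120 + 60 + 110 + 110 = $890.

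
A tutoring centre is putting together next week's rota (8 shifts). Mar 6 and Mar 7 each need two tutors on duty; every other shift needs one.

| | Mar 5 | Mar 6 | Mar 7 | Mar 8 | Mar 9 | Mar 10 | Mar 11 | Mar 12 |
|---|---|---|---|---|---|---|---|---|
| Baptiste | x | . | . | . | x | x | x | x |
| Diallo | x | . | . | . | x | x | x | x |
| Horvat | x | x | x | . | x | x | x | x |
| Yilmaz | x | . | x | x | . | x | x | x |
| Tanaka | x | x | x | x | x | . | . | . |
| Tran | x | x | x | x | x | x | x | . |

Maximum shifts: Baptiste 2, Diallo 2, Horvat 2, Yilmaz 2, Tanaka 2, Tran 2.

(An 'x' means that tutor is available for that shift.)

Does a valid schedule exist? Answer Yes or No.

One valid schedule: Mar 5→Horvat, Mar 6→Horvat+Tanaka, Mar 7→Yilmaz+Tanaka, Mar 8→Yilmaz, Mar 9→Baptiste, Mar 10→Diallo, Mar 11→Diallo, Mar 12→Baptiste.
Loads: Baptiste 2/2, Diallo 2/2, Horvat 2/2, Yilmaz 2/2, Tanaka 2/2, Tran 0/2 — all within limits.

Yes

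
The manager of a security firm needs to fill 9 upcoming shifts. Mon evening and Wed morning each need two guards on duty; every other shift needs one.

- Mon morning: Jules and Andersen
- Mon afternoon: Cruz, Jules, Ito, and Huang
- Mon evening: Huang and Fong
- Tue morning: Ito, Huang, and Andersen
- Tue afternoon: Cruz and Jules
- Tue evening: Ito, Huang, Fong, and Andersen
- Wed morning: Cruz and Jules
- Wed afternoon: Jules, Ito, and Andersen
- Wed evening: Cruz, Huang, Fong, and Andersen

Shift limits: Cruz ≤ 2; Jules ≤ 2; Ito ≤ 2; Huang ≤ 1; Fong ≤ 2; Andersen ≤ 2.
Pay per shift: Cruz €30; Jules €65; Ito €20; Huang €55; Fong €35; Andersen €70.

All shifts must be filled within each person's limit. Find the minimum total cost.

Mon evening can only be covered by Huang and Fong, so that assignment is forced.
Wed morning can only be covered by Cruz and Jules, so that assignment is forced.
Picking the cheapest available guard for each shift independently would cost €390, but that ignores the shift limits.
An optimal schedule: Mon morning→Jules, Mon afternoon→Ito, Mon evening→Huang+Fong, Tue morning→Ito, Tue afternoon→Cruz, Tue evening→Fong, Wed morning→Cruz+Jules, Wed afternoon→Andersen, Wed evening→Andersen.
Total: 65 + 20 + 55 + 35 + 20 + 30 + 35 + 30 + 65 + 70 + 70 = €495.

€495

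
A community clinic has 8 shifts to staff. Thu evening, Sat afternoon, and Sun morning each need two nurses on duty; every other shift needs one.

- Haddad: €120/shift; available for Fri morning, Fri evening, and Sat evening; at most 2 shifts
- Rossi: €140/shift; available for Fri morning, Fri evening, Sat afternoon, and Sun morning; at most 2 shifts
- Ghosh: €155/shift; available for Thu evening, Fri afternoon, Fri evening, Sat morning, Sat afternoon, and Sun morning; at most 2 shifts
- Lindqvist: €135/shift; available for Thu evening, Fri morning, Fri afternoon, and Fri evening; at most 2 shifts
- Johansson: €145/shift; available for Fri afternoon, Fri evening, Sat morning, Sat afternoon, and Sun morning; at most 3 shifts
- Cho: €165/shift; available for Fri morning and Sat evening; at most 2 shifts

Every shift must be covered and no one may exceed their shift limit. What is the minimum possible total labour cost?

Thu evening can only be covered by Ghosh and Lindqvist, so that assignment is forced.
Picking the cheapest available nurse for each shift independently would cost €1500, but that ignores the shift limits.
An optimal schedule: Thu evening→Ghosh+Lindqvist, Fri morning→Haddad, Fri afternoon→Lindqvist, Fri evening→Johansson, Sat morning→Ghosh, Sat afternoon→Rossi+Johansson, Sat evening→Haddad, Sun morning→Rossi+Johansson.
Total: 155 + 135 + 120 + 135 + 145 + 155 + 140 + 145 + 120 + 140 + 145 = €1535.

€1535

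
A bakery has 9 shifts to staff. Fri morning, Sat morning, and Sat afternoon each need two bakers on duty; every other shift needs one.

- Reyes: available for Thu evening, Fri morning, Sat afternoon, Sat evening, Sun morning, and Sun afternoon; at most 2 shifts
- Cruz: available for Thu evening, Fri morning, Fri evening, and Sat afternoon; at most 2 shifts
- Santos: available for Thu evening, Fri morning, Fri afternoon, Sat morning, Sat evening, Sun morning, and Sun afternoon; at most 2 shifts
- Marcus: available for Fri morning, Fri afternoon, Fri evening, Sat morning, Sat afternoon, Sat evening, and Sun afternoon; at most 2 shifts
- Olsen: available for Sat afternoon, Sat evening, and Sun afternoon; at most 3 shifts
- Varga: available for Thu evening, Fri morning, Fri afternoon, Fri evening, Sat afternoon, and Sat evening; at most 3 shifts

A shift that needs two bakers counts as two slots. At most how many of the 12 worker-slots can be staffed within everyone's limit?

12

Total capacity across all bakers is 2+2+2+2+3+3 = 14, and 12 slots are needed, so at most 12 can be filled.
An assignment achieving 12: Thu evening→Reyes, Fri morning→Cruz+Varga, Fri afternoon→Santos, Fri evening→Cruz, Sat morning→Santos+Marcus, Sat afternoon→Olsen+Varga, Sat evening→Olsen, Sun morning→Reyes, Sun afternoon→Marcus.
Loads: Reyes 2/2, Cruz 2/2, Santos 2/2, Marcus 2/2, Olsen 2/3, Varga 2/3.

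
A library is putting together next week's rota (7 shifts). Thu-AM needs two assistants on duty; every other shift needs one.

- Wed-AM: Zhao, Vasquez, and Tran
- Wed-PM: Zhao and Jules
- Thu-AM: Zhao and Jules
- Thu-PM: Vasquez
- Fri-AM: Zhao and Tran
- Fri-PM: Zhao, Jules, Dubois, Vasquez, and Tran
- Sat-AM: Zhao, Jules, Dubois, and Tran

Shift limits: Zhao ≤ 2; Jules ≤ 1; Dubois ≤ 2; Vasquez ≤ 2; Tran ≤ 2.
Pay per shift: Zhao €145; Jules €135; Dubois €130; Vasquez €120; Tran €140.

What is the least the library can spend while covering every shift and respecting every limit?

Thu-AM can only be covered by Zhao and Jules, so that assignment is forced.
Thu-PM can only be covered by Vasquez, so that assignment is forced.
Picking the cheapest available assistant for each shift independently would cost €1045, but that ignores the shift limits.
An optimal schedule: Wed-AM→Vasquez, Wed-PM→Zhao, Thu-AM→Zhao+Jules, Thu-PM→Vasquez, Fri-AM→Tran, Fri-PM→Dubois, Sat-AM→Dubois.
Total: 120 + 145 + 145 + 135 + 120 + 140 + 130 + 130 = €1065.

€1065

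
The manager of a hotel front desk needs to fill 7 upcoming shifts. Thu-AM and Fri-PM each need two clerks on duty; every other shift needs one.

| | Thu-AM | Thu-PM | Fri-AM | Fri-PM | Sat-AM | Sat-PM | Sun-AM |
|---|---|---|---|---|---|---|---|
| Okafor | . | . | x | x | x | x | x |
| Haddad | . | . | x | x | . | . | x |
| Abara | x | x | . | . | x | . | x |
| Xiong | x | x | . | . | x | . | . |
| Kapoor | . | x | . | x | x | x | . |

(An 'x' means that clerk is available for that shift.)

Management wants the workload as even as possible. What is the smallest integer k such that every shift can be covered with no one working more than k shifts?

With 5 clerks and 9 worker-slots to fill, someone must work at least ⌈9/5⌉ = 2 shifts, so k ≥ 2.
k = 2 works: Thu-AM→Abara+Xiong, Thu-PM→Abara, Fri-AM→Okafor, Fri-PM→Haddad+Kapoor, Sat-AM→Xiong, Sat-PM→Okafor, Sun-AM→Haddad.
Loads: Okafor 2, Haddad 2, Abara 2, Xiong 2, Kapoor 1 — all ≤ 2.

2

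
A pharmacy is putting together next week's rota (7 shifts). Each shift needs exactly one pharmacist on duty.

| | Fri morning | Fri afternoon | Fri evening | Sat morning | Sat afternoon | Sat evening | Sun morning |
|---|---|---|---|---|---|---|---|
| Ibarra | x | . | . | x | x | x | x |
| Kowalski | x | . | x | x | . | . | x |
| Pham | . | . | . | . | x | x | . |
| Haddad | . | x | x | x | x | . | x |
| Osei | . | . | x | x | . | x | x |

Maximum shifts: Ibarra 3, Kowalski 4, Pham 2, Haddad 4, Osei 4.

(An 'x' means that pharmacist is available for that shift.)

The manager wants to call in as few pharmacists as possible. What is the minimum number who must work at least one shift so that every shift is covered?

7 slots to fill and no one can take more than 4, so at least ⌈7/4⌉ = 2 pharmacists are needed.
Ibarra and Haddad alone can cover everything: Fri morning→Ibarra, Fri afternoon→Haddad, Fri evening→Haddad, Sat morning→Ibarra, Sat afternoon→Haddad, Sat evening→Ibarra, Sun morning→Haddad.

2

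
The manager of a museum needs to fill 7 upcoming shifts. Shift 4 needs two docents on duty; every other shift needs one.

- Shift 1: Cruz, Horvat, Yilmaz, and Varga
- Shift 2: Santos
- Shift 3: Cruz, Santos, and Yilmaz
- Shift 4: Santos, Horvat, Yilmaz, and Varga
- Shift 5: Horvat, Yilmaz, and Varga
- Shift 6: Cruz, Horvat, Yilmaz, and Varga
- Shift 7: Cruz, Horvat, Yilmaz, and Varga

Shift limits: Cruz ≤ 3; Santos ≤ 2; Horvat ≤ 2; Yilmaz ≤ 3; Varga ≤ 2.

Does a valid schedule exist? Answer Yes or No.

Shift 2 can only be covered by Santos, so that assignment is forced.
One valid schedule: Shift 1→Cruz, Shift 2→Santos, Shift 3→Cruz, Shift 4→Santos+Yilmaz, Shift 5→Horvat, Shift 6→Cruz, Shift 7→Horvat.
Loads: Cruz 3/3, Santos 2/2, Horvat 2/2, Yilmaz 1/3, Varga 0/2 — all within limits.

Yes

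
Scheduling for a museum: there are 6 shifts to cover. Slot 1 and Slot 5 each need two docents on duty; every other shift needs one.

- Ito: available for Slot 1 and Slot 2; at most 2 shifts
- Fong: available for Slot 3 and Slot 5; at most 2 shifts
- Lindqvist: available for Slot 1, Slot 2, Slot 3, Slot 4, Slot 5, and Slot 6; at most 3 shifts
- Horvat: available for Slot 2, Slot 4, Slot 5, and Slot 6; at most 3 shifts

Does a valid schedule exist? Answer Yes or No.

Yes

Slot 1 can only be covered by Ito and Lindqvist, so that assignment is forced.
One valid schedule: Slot 1→Ito+Lindqvist, Slot 2→Ito, Slot 3→Fong, Slot 4→Lindqvist, Slot 5→Fong+Horvat, Slot 6→Lindqvist.
Loads: Ito 2/2, Fong 2/2, Lindqvist 3/3, Horvat 1/3 — all within limits.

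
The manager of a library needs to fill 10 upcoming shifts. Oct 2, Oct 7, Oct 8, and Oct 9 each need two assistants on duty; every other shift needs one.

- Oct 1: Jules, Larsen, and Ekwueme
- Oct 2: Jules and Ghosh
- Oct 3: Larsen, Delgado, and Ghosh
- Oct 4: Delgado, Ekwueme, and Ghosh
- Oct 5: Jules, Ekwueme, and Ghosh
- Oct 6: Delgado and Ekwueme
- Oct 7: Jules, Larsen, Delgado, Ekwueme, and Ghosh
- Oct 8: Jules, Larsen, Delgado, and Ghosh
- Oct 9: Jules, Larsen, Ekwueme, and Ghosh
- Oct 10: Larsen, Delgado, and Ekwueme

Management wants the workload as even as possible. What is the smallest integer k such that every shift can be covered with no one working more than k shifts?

With 5 assistants and 14 worker-slots to fill, someone must work at least ⌈14/5⌉ = 3 shifts, so k ≥ 3.
k = 3 works: Oct 1→Jules, Oct 2→Jules+Ghosh, Oct 3→Larsen, Oct 4→Delgado, Oct 5→Jules, Oct 6→Delgado, Oct 7→Ekwueme+Ghosh, Oct 8→Larsen+Delgado, Oct 9→Ekwueme+Ghosh, Oct 10→Larsen.
Loads: Jules 3, Larsen 3, Delgado 3, Ekwueme 2, Ghosh 3 — all ≤ 3.

3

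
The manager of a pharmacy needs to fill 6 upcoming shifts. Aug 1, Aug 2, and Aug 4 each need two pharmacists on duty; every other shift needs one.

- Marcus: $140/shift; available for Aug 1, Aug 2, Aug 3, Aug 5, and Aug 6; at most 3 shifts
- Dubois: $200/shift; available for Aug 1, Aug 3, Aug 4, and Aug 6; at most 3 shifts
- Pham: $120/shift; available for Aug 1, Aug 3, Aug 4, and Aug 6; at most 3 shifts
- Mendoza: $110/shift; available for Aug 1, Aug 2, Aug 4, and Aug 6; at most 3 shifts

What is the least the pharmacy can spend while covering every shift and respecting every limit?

$1110

Aug 2 can only be covered by Marcus and Mendoza, so that assignment is forced.
Aug 5 can only be covered by Marcus, so that assignment is forced.
Picking the cheapest available pharmacist for each shift independently would cost $1080, but that ignores the shift limits.
An optimal schedule: Aug 1→Pham+Marcus, Aug 2→Mendoza+Marcus, Aug 3→Pham, Aug 4→Mendoza+Pham, Aug 5→Marcus, Aug 6→Mendoza.
Total: 120 + 140 + 110 + 140 + 120 + 110 + 120 + 140 + 110 = $1110.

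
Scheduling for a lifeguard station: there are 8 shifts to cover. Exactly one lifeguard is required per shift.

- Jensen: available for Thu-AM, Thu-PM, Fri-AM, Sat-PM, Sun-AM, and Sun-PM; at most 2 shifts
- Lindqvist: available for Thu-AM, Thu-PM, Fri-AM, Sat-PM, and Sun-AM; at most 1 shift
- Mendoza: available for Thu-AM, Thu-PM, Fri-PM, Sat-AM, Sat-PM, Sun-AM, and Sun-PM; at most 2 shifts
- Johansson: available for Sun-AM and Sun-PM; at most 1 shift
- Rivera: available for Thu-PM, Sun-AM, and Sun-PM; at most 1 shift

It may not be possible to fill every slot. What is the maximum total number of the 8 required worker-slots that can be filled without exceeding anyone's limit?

7

Total capacity across all lifeguards is 2+1+2+1+1 = 7, and 8 slots are needed, so at most 7 can be filled.
An assignment achieving 7: Thu-AM→Jensen, Thu-PM→Rivera, Fri-AM→Jensen, Fri-PM→Mendoza, Sat-AM→Mendoza, Sat-PM→Lindqvist, Sun-PM→Johansson.
Loads: Jensen 2/2, Lindqvist 1/1, Mendoza 2/2, Johansson 1/1, Rivera 1/1.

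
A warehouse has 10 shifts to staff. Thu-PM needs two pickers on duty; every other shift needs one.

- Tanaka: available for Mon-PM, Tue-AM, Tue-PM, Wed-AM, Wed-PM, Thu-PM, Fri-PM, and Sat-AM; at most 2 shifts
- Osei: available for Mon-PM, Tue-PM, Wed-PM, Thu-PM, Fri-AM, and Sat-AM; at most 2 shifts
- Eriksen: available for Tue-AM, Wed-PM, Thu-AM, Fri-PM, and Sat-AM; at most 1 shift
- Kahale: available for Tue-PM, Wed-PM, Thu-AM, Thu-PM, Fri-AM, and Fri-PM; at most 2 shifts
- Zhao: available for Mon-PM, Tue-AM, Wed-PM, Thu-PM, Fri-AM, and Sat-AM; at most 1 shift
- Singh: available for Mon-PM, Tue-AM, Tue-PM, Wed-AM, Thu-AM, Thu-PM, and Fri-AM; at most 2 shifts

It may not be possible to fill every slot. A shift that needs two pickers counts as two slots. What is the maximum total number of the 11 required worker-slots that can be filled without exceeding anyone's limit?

Total capacity across all pickers is 2+2+1+2+1+2 = 10, and 11 slots are needed, so at most 10 can be filled.
An assignment achieving 10: Mon-PM→Osei, Tue-AM→Zhao, Tue-PM→Osei, Wed-AM→Tanaka, Wed-PM→Kahale, Thu-AM→Eriksen, Thu-PM→Kahale+Singh, Fri-AM→Singh, Fri-PM→Tanaka.
Loads: Tanaka 2/2, Osei 2/2, Eriksen 1/1, Kahale 2/2, Zhao 1/1, Singh 2/2.

10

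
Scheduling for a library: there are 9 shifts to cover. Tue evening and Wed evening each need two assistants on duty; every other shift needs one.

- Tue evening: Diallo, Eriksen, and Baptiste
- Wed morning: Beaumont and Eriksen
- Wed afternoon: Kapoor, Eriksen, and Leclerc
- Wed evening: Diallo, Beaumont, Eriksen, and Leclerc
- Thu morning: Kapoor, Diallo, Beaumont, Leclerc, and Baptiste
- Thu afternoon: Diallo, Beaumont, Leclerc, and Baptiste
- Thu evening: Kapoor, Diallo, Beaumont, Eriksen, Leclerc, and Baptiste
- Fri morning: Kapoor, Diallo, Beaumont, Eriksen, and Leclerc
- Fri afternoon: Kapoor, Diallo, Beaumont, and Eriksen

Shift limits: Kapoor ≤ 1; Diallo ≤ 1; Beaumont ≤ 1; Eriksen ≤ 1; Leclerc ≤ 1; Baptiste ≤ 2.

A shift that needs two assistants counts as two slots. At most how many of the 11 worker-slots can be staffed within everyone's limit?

7

Total capacity across all assistants is 1+1+1+1+1+2 = 7, and 11 slots are needed, so at most 7 can be filled.
An assignment achieving 7: Tue evening→Diallo+Eriksen, Wed morning→Beaumont, Wed afternoon→Kapoor, Wed evening→Leclerc, Thu morning→Baptiste, Thu afternoon→Baptiste.
Loads: Kapoor 1/1, Diallo 1/1, Beaumont 1/1, Eriksen 1/1, Leclerc 1/1, Baptiste 2/2.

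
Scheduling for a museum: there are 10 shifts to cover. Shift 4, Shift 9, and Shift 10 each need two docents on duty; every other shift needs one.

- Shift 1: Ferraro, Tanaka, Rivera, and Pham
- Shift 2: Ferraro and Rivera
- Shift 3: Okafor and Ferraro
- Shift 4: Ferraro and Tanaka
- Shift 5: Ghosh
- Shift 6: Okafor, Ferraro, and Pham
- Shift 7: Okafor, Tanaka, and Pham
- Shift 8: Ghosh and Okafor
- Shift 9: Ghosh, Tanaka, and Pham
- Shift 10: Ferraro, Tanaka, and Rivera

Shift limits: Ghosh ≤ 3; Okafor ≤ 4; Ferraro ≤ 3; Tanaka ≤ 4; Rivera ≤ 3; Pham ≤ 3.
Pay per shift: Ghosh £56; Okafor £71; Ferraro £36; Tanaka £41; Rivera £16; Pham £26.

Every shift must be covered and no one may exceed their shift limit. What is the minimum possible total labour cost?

Shift 4 can only be covered by Ferraro and Tanaka, so that assignment is forced.
Shift 5 can only be covered by Ghosh, so that assignment is forced.
Picking the cheapest available docent for each shift independently would cost £428, and that bound is achievable.
An optimal schedule: Shift 1→Rivera, Shift 2→Rivera, Shift 3→Ferraro, Shift 4→Ferraro+Tanaka, Shift 5→Ghosh, Shift 6→Pham, Shift 7→Pham, Shift 8→Ghosh, Shift 9→Pham+Tanaka, Shift 10→Rivera+Ferraro.
Total: 16 + 16 + 36 + 36 + 41 + 56 + 26 + 26 + 56 + 26 + 41 + 16 + 36 = £428.

£428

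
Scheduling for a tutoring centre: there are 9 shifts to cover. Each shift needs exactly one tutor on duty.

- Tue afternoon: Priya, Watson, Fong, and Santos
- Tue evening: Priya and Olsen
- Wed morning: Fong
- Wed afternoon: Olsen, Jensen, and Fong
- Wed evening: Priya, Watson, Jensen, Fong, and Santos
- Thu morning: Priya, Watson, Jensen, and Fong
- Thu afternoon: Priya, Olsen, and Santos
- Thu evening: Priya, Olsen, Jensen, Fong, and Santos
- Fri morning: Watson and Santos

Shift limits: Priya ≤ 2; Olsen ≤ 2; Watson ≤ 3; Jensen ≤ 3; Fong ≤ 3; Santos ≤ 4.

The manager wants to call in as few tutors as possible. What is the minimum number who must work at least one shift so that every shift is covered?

3

9 slots to fill and no one can take more than 4, so at least ⌈9/4⌉ = 3 tutors are needed.
Priya, Fong, and Santos alone can cover everything: Tue afternoon→Fong, Tue evening→Priya, Wed morning→Fong, Wed afternoon→Fong, Wed evening→Santos, Thu morning→Priya, Thu afternoon→Santos, Thu evening→Santos, Fri morning→Santos.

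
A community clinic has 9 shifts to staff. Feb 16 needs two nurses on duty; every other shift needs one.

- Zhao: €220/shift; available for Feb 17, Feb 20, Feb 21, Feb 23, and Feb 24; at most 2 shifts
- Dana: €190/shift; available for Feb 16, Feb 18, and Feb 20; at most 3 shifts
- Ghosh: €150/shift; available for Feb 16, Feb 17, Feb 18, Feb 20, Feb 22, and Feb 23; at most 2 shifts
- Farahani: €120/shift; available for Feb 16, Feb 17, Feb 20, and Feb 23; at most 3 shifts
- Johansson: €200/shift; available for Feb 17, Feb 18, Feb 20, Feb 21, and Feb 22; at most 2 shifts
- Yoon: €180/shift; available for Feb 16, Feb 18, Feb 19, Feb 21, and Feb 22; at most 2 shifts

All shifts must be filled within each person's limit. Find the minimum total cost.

Feb 19 can only be covered by Yoon, so that assignment is forced.
Feb 24 can only be covered by Zhao, so that assignment is forced.
Picking the cheapest available nurse for each shift independently would cost €1510, but that ignores the shift limits.
An optimal schedule: Feb 16→Farahani+Dana, Feb 17→Farahani, Feb 18→Ghosh, Feb 19→Yoon, Feb 20→Dana, Feb 21→Yoon, Feb 22→Ghosh, Feb 23→Farahani, Feb 24→Zhao.
Total: 120 + 190 + 120 + 150 + 180 + 190 + 180 + 150 + 120 + 220 = €1620.

€1620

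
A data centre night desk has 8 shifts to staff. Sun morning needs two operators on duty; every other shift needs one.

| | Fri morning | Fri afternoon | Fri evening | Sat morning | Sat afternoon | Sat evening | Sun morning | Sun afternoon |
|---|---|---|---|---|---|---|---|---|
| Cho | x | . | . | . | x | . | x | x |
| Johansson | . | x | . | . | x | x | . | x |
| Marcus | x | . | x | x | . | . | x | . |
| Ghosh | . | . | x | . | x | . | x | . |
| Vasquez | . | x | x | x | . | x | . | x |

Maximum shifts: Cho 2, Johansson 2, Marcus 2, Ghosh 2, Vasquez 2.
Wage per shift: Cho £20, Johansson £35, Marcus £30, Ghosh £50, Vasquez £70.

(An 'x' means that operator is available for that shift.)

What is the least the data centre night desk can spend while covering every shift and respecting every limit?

£340

Picking the cheapest available operator for each shift independently would cost £240, but that ignores the shift limits.
An optimal schedule: Fri morning→Cho, Fri afternoon→Johansson, Fri evening→Marcus, Sat morning→Marcus, Sat afternoon→Ghosh, Sat evening→Johansson, Sun morning→Cho+Ghosh, Sun afternoon→Vasquez.
Total: 20 + 35 + 30 + 30 + 50 + 35 + 20 + 50 + 70 = £340.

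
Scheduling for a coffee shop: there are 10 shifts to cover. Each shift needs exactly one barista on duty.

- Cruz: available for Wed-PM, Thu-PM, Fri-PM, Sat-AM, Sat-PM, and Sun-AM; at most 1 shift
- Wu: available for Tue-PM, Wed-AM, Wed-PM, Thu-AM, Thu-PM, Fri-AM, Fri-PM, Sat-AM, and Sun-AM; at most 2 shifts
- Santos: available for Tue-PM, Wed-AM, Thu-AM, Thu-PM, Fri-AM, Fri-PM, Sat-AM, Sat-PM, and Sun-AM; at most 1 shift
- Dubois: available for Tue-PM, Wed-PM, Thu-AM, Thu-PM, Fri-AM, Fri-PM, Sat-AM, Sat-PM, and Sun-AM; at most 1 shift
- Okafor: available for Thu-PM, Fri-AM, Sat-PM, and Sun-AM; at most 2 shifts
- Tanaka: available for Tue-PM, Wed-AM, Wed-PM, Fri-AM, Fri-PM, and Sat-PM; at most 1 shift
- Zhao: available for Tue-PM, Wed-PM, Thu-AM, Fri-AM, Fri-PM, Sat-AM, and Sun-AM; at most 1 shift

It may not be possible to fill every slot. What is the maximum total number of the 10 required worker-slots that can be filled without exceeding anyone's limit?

Total capacity across all baristas is 1+2+1+1+2+1+1 = 9, and 10 slots are needed, so at most 9 can be filled.
An assignment achieving 9: Tue-PM→Santos, Wed-AM→Wu, Wed-PM→Cruz, Thu-AM→Wu, Thu-PM→Dubois, Fri-AM→Okafor, Fri-PM→Tanaka, Sat-AM→Zhao, Sat-PM→Okafor.
Loads: Cruz 1/1, Wu 2/2, Santos 1/1, Dubois 1/1, Okafor 2/2, Tanaka 1/1, Zhao 1/1.

9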